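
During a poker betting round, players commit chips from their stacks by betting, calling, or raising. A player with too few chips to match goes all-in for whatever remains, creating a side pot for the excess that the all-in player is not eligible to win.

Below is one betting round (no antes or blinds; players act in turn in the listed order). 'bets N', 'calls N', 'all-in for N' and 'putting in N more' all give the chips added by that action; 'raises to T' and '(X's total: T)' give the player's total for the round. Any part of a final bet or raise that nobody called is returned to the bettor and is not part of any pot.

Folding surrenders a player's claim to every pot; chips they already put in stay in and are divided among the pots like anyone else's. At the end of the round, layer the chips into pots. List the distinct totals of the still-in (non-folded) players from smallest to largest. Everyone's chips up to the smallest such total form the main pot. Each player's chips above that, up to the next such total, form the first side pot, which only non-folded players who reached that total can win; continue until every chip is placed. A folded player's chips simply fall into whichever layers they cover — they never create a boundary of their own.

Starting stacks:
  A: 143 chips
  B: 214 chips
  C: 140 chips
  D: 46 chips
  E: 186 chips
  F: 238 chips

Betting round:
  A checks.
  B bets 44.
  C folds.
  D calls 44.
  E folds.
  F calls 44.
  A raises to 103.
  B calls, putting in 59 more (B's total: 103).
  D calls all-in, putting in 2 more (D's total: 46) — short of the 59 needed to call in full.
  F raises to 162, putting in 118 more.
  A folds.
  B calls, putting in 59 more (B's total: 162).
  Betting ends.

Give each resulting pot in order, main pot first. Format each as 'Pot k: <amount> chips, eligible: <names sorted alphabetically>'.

Contributions: A=103, B=162, D=46, F=162
Folded: A, C, E
Pot levels (distinct totals of non-folded players): 46, 162
Layer 1-46: 46 each from A, B, D, F = 46*4 = 184 chips; eligible B, D, F
Layer 47-162: A 57 + B 116 + F 116 = 289 chips; eligible B, F

Pot 1: 184 chips, eligible: B, D, F
Pot 2: 289 chips, eligible: B, F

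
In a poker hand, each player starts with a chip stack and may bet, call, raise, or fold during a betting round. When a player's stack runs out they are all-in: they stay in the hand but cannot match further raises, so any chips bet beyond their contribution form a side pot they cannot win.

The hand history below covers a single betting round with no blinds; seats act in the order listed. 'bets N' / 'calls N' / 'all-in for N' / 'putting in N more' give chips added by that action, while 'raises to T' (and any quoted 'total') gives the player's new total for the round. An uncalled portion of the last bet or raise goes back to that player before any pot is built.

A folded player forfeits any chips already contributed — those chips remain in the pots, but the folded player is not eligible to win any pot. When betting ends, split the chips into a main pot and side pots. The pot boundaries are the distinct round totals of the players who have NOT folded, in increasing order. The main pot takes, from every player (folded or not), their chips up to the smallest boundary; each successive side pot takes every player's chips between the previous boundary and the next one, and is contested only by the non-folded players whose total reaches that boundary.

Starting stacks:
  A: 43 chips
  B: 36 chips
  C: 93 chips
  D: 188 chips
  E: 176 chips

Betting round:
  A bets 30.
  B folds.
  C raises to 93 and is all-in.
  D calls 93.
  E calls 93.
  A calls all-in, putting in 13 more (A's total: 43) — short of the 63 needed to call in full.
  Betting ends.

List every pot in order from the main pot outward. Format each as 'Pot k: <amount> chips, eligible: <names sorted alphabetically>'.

Pot 1: 172 chips, eligible: A, C, D, E
Pot 2: 150 chips, eligible: C, D, E

Derivation:
Contributions: A=43, C=93, D=93, E=93
Folded: B
Pot levels (distinct totals of non-folded players): 43, 93
Layer 1-43: 43 each from A, C, D, E = 43*4 = 172 chips; eligible A, C, D, E
Layer 44-93: 50 each from C, D, E = 50*3 = 150 chips; eligible C, D, E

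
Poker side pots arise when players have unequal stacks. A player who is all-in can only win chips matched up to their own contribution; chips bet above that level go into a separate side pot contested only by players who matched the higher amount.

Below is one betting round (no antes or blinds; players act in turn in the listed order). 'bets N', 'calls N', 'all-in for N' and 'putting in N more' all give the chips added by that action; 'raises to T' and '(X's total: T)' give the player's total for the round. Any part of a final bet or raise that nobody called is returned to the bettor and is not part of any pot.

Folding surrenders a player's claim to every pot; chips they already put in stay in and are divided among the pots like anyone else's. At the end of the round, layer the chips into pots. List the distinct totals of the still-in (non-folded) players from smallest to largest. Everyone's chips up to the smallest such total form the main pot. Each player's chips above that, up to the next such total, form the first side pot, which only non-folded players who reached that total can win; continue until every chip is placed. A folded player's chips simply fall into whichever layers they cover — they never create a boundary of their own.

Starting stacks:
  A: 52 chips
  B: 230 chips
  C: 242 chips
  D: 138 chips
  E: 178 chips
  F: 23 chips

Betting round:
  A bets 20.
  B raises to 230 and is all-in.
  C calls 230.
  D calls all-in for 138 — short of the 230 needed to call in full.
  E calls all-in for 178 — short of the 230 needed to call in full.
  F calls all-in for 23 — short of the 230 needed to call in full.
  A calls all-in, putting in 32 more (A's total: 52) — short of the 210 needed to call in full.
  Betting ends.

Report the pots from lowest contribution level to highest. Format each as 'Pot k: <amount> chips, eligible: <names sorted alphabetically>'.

Contributions: A=52, B=230, C=230, D=138, E=178, F=23
Pot levels (distinct totals of non-folded players): 23, 52, 138, 178, 230
Layer 1-23: 23 each from A, B, C, D, E, F = 23*6 = 138 chips; eligible A, B, C, D, E, F
Layer 24-52: 29 each from A, B, C, D, E = 29*5 = 145 chips; eligible A, B, C, D, E
Layer 53-138: 86 each from B, C, D, E = 86*4 = 344 chips; eligible B, C, D, E
Layer 139-178: 40 each from B, C, E = 40*3 = 120 chips; eligible B, C, E
Layer 179-230: 52 each from B, C = 52*2 = 104 chips; eligible B, C

Pot 1: 138 chips, eligible: A, B, C, D, E, F
Pot 2: 145 chips, eligible: A, B, C, D, E
Pot 3: 344 chips, eligible: B, C, D, E
Pot 4: 120 chips, eligible: B, C, E
Pot 5: 104 chips, eligible: B, C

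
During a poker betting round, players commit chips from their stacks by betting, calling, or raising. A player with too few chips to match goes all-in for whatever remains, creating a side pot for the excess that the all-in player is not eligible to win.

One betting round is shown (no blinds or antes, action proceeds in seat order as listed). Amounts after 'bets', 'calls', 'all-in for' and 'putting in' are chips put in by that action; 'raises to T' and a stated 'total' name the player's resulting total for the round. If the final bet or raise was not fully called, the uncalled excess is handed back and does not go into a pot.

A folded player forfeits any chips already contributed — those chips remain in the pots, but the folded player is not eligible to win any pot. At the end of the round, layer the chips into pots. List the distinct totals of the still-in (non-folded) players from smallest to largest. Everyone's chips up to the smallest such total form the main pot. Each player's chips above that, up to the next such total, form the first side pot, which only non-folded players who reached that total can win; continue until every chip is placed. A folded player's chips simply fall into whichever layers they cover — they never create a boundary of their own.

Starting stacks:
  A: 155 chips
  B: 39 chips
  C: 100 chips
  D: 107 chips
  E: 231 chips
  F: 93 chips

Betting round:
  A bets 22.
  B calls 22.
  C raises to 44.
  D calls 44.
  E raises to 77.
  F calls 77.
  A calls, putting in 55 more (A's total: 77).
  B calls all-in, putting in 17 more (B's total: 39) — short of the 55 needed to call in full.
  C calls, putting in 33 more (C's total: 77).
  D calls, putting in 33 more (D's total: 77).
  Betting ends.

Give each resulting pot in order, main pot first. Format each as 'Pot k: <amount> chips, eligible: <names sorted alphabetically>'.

Contributions: A=77, B=39, C=77, D=77, E=77, F=77
Pot levels (distinct totals of non-folded players): 39, 77
Layer 1-39: 39 each from A, B, C, D, E, F = 39*6 = 234 chips; eligible A, B, C, D, E, F
Layer 40-77: 38 each from A, C, D, E, F = 38*5 = 190 chips; eligible A, C, D, E, F

Pot 1: 234 chips, eligible: A, B, C, D, E, F
Pot 2: 190 chips, eligible: A, C, D, E, F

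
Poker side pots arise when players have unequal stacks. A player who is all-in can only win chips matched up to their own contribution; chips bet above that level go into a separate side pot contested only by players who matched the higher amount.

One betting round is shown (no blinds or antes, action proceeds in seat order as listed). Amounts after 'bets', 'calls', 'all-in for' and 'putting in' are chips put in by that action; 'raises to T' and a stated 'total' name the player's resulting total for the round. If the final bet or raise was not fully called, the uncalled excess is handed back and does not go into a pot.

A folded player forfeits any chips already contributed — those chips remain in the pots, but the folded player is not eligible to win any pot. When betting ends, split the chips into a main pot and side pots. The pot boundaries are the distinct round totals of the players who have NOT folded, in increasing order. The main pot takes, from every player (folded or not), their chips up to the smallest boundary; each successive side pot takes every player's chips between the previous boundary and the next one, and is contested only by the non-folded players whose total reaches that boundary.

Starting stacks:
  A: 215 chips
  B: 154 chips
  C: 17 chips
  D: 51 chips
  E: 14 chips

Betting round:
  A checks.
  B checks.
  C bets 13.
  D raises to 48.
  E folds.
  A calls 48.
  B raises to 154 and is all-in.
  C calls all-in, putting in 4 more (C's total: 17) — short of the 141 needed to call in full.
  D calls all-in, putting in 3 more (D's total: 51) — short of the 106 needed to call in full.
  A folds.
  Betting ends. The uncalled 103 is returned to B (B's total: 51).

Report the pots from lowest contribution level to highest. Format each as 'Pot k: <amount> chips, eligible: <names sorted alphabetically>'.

Pot 1: 68 chips, eligible: B, C, D
Pot 2: 99 chips, eligible: B, D

Derivation:
Contributions (after 103 returned to B): A=48, B=51, C=17, D=51
Folded: A, E
Pot levels (distinct totals of non-folded players): 17, 51
Layer 1-17: 17 each from A, B, C, D = 17*4 = 68 chips; eligible B, C, D
Layer 18-51: A 31 + B 34 + D 34 = 99 chips; eligible B, D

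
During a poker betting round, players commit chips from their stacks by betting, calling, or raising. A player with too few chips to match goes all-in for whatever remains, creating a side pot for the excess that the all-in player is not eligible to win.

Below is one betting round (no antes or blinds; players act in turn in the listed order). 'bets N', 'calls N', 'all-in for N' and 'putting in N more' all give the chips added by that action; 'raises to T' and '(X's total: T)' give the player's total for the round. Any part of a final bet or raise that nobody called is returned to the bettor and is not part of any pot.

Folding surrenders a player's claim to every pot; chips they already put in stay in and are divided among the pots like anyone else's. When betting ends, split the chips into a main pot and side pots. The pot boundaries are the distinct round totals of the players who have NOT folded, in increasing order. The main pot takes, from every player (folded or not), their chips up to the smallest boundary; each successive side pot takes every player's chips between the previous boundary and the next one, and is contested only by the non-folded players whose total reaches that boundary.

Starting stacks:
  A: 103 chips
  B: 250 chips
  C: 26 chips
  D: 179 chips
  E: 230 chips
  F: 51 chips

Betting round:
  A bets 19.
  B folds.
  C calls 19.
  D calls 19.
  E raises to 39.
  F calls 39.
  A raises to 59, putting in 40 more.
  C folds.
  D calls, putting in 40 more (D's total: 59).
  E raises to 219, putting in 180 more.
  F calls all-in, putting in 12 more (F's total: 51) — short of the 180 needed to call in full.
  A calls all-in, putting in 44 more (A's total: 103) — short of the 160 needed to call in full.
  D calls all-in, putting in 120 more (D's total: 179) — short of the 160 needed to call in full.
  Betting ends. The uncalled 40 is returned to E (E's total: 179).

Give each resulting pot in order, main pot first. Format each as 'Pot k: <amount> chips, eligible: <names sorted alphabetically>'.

Contributions (after 40 returned to E): A=103, C=19, D=179, E=179, F=51
Folded: B, C
Pot levels (distinct totals of non-folded players): 51, 103, 179
Layer 1-51: A 51 + C 19 + D 51 + E 51 + F 51 = 223 chips; eligible A, D, E, F
Layer 52-103: 52 each from A, D, E = 52*3 = 156 chips; eligible A, D, E
Layer 104-179: 76 each from D, E = 76*2 = 152 chips; eligible D, E

Pot 1: 223 chips, eligible: A, D, E, F
Pot 2: 156 chips, eligible: A, D, E
Pot 3: 152 chips, eligible: D, E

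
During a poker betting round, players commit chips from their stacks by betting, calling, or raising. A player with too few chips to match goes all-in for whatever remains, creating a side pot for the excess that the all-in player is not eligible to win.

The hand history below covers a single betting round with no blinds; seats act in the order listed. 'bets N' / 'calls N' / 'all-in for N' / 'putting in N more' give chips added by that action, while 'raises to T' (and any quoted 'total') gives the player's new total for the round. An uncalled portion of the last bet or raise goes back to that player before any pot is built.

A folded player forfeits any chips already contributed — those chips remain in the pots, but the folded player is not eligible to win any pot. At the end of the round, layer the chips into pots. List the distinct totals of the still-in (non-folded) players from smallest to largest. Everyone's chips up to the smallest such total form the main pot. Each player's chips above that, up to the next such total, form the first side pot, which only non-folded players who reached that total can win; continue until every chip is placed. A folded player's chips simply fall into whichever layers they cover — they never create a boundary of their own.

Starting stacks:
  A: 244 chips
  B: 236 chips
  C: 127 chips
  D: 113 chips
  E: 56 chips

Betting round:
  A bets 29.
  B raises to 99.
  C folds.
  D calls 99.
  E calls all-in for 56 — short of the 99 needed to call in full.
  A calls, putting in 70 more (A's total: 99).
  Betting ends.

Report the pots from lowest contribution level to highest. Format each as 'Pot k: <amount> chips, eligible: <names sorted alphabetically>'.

Pot 1: 224 chips, eligible: A, B, D, E
Pot 2: 129 chips, eligible: A, B, D

Derivation:
Contributions: A=99, B=99, D=99, E=56
Folded: C
Pot levels (distinct totals of non-folded players): 56, 99
Layer 1-56: 56 each from A, B, D, E = 56*4 = 224 chips; eligible A, B, D, E
Layer 57-99: 43 each from A, B, D = 43*3 = 129 chips; eligible A, B, D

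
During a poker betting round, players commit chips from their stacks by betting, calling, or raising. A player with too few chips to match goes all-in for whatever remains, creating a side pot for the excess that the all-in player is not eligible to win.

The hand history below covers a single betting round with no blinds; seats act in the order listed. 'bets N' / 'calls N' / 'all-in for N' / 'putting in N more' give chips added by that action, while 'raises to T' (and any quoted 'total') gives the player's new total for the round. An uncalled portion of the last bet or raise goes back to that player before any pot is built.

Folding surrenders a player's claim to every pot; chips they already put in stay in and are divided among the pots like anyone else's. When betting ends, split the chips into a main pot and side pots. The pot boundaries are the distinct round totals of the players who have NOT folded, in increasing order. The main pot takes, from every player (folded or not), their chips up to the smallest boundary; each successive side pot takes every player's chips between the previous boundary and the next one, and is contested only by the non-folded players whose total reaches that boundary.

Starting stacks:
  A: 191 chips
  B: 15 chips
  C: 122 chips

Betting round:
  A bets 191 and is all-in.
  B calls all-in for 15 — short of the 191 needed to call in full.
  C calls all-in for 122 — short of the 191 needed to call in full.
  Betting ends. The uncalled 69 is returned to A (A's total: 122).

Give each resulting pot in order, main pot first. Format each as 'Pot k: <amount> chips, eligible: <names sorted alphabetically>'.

Contributions (after 69 returned to A): A=122, B=15, C=122
Pot levels (distinct totals of non-folded players): 15, 122
Layer 1-15: 15 each from A, B, C = 15*3 = 45 chips; eligible A, B, C
Layer 16-122: 107 each from A, C = 107*2 = 214 chips; eligible A, C

Pot 1: 45 chips, eligible: A, B, C
Pot 2: 214 chips, eligible: A, C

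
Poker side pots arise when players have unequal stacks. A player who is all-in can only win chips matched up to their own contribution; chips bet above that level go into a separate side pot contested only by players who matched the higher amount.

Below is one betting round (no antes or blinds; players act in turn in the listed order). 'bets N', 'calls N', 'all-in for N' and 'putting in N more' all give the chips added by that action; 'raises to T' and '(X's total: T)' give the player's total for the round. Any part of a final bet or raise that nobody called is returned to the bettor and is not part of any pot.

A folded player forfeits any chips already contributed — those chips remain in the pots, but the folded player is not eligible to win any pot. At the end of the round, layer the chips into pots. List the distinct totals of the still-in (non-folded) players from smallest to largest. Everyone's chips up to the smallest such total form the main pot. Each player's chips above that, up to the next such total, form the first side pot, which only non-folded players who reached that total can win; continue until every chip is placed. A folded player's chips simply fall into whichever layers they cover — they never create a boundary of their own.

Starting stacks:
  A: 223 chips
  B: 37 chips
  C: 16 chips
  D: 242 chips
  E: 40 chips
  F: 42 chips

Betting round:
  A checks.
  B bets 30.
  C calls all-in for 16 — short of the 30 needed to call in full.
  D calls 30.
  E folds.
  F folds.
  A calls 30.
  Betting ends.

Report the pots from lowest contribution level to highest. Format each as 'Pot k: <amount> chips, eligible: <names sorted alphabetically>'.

Pot 1: 64 chips, eligible: A, B, C, D
Pot 2: 42 chips, eligible: A, B, D

Derivation:
Contributions: A=30, B=30, C=16, D=30
Folded: E, F
Pot levels (distinct totals of non-folded players): 16, 30
Layer 1-16: 16 each from A, B, C, D = 16*4 = 64 chips; eligible A, B, C, D
Layer 17-30: 14 each from A, B, D = 14*3 = 42 chips; eligible A, B, D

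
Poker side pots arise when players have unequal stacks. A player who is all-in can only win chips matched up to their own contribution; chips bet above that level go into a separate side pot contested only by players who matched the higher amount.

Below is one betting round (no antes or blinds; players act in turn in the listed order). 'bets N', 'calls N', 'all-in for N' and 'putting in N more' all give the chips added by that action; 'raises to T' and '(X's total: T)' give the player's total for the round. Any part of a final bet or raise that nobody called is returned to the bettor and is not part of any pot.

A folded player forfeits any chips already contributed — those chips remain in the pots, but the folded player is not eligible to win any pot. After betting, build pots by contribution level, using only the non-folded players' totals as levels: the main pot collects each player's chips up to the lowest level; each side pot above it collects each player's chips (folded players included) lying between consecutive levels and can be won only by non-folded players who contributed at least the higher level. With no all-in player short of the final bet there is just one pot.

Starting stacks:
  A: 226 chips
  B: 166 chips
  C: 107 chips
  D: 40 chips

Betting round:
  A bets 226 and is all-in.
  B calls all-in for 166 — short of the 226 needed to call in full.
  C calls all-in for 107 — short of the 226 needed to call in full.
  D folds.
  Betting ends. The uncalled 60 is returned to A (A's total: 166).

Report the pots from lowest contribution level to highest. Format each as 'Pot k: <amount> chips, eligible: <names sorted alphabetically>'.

Contributions (after 60 returned to A): A=166, B=166, C=107
Folded: D
Pot levels (distinct totals of non-folded players): 107, 166
Layer 1-107: 107 each from A, B, C = 107*3 = 321 chips; eligible A, B, C
Layer 108-166: 59 each from A, B = 59*2 = 118 chips; eligible A, B

Pot 1: 321 chips, eligible: A, B, C
Pot 2: 118 chips, eligible: A, B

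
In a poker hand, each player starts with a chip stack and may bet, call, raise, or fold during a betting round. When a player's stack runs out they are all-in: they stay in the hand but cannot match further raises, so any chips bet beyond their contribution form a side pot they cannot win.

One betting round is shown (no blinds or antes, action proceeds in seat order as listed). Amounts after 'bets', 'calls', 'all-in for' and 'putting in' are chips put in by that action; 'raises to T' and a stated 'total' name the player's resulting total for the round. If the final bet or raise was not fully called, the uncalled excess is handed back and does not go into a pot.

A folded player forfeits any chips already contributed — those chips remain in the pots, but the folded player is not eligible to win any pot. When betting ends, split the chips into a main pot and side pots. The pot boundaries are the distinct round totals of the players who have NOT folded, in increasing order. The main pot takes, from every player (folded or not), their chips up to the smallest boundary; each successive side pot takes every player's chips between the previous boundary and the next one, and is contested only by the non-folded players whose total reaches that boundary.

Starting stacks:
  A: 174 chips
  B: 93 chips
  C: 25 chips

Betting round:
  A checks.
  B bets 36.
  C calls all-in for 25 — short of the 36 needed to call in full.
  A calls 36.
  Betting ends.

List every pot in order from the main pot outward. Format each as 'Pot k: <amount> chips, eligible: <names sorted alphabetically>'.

Pot 1: 75 chips, eligible: A, B, C
Pot 2: 22 chips, eligible: A, B

Derivation:
Contributions: A=36, B=36, C=25
Pot levels (distinct totals of non-folded players): 25, 36
Layer 1-25: 25 each from A, B, C = 25*3 = 75 chips; eligible A, B, C
Layer 26-36: 11 each from A, B = 11*2 = 22 chips; eligible A, B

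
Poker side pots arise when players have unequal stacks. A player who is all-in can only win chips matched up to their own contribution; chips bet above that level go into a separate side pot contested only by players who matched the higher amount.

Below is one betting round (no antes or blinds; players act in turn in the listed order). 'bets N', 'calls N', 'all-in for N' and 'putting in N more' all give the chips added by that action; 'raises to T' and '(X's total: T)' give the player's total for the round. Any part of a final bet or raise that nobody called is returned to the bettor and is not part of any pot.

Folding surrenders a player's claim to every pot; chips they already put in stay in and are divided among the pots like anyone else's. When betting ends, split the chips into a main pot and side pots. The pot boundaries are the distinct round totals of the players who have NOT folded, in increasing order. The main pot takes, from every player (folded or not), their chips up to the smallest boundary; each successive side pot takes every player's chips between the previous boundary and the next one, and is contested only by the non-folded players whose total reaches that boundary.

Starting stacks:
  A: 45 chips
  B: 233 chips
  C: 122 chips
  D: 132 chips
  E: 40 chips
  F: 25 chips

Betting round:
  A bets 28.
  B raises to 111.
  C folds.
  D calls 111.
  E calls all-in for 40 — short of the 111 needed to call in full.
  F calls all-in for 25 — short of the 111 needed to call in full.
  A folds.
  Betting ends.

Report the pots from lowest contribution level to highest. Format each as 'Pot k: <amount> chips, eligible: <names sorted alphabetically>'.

Pot 1: 125 chips, eligible: B, D, E, F
Pot 2: 48 chips, eligible: B, D, E
Pot 3: 142 chips, eligible: B, D

Derivation:
Contributions: A=28, B=111, D=111, E=40, F=25
Folded: A, C
Pot levels (distinct totals of non-folded players): 25, 40, 111
Layer 1-25: 25 each from A, B, D, E, F = 25*5 = 125 chips; eligible B, D, E, F
Layer 26-40: A 3 + B 15 + D 15 + E 15 = 48 chips; eligible B, D, E
Layer 41-111: 71 each from B, D = 71*2 = 142 chips; eligible B, D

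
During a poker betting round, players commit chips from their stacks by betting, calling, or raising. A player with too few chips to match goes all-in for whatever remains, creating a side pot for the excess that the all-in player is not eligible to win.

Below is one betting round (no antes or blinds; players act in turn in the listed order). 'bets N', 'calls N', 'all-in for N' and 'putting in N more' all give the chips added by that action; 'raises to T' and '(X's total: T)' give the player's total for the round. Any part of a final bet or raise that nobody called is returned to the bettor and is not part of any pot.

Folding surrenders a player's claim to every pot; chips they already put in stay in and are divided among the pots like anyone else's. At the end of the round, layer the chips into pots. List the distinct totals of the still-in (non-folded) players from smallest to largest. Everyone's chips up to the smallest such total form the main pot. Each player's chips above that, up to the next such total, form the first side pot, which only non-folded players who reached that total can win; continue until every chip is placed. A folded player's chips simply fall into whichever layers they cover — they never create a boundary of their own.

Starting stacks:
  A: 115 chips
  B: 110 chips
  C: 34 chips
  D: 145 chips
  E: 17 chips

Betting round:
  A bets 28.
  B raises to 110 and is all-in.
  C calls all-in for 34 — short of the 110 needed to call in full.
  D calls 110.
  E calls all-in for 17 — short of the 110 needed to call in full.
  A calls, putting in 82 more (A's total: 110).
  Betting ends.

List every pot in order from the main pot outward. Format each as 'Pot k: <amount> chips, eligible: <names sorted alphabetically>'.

Contributions: A=110, B=110, C=34, D=110, E=17
Pot levels (distinct totals of non-folded players): 17, 34, 110
Layer 1-17: 17 each from A, B, C, D, E = 17*5 = 85 chips; eligible A, B, C, D, E
Layer 18-34: 17 each from A, B, C, D = 17*4 = 68 chips; eligible A, B, C, D
Layer 35-110: 76 each from A, B, D = 76*3 = 228 chips; eligible A, B, D

Pot 1: 85 chips, eligible: A, B, C, D, E
Pot 2: 68 chips, eligible: A, B, C, D
Pot 3: 228 chips, eligible: A, B, D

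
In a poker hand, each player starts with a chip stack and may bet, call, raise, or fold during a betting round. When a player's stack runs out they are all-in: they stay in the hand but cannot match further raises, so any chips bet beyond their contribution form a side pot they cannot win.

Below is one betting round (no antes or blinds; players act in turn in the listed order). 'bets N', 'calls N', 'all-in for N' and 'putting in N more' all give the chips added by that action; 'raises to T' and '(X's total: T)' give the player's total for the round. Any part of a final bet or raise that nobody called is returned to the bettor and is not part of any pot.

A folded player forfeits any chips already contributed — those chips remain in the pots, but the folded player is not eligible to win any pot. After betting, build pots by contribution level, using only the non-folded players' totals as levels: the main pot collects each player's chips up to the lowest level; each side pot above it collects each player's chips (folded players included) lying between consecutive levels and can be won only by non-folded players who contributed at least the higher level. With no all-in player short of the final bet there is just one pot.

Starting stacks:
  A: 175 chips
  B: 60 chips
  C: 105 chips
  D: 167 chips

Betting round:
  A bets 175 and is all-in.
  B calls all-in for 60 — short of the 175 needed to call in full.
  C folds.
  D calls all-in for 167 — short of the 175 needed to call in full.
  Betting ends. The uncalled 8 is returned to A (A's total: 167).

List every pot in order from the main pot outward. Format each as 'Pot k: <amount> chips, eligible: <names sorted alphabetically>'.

Contributions (after 8 returned to A): A=167, B=60, D=167
Folded: C
Pot levels (distinct totals of non-folded players): 60, 167
Layer 1-60: 60 each from A, B, D = 60*3 = 180 chips; eligible A, B, D
Layer 61-167: 107 each from A, D = 107*2 = 214 chips; eligible A, D

Pot 1: 180 chips, eligible: A, B, D
Pot 2: 214 chips, eligible: A, D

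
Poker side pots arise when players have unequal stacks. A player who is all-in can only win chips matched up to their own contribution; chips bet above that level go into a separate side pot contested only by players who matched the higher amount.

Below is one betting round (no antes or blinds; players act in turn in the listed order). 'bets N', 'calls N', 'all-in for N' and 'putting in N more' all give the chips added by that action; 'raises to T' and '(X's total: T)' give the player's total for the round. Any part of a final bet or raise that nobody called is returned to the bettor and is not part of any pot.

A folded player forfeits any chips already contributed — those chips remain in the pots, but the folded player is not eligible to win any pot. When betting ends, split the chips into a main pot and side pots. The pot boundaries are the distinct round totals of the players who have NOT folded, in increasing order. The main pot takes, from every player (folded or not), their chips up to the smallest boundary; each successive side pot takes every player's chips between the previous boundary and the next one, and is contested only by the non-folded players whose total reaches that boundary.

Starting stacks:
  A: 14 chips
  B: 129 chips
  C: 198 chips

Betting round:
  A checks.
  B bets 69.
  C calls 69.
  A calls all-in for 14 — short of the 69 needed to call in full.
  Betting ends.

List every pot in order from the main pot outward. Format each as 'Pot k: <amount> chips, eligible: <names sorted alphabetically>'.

Contributions: A=14, B=69, C=69
Pot levels (distinct totals of non-folded players): 14, 69
Layer 1-14: 14 each from A, B, C = 14*3 = 42 chips; eligible A, B, C
Layer 15-69: 55 each from B, C = 55*2 = 110 chips; eligible B, C

Pot 1: 42 chips, eligible: A, B, C
Pot 2: 110 chips, eligible: B, C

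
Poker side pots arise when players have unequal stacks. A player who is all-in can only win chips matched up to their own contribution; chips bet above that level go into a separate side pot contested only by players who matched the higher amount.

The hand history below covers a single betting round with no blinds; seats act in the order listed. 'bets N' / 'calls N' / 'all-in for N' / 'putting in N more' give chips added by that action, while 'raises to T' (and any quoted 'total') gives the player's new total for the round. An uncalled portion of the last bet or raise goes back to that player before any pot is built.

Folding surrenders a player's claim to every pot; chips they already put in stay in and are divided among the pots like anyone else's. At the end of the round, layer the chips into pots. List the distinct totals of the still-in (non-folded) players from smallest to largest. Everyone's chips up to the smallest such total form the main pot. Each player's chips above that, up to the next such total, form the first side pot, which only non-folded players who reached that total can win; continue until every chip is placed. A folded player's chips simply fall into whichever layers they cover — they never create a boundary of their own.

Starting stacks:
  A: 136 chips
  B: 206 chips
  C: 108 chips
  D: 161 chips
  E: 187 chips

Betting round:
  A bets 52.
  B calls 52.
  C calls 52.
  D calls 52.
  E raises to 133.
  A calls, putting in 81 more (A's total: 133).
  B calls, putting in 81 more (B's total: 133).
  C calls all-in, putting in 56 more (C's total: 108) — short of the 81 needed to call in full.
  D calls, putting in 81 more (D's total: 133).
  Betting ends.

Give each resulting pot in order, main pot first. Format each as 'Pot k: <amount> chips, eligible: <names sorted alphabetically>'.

Contributions: A=133, B=133, C=108, D=133, E=133
Pot levels (distinct totals of non-folded players): 108, 133
Layer 1-108: 108 each from A, B, C, D, E = 108*5 = 540 chips; eligible A, B, C, D, E
Layer 109-133: 25 each from A, B, D, E = 25*4 = 100 chips; eligible A, B, D, E

Pot 1: 540 chips, eligible: A, B, C, D, E
Pot 2: 100 chips, eligible: A, B, D, E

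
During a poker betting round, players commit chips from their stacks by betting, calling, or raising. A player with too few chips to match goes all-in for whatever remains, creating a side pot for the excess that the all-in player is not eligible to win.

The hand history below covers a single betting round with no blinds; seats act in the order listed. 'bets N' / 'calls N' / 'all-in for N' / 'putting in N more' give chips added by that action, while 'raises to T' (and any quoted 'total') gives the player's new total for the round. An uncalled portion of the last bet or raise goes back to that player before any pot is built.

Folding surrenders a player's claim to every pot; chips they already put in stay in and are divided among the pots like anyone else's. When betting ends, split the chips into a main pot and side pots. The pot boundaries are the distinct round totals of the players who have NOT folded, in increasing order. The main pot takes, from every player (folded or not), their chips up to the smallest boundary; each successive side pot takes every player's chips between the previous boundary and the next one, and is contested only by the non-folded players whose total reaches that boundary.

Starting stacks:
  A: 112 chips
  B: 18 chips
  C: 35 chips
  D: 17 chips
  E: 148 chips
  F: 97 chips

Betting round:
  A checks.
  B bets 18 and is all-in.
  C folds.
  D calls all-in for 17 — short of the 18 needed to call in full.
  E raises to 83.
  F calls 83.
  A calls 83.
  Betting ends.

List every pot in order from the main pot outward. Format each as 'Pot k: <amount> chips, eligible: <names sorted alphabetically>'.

Pot 1: 85 chips, eligible: A, B, D, E, F
Pot 2: 4 chips, eligible: A, B, E, F
Pot 3: 195 chips, eligible: A, E, F

Derivation:
Contributions: A=83, B=18, D=17, E=83, F=83
Folded: C
Pot levels (distinct totals of non-folded players): 17, 18, 83
Layer 1-17: 17 each from A, B, D, E, F = 17*5 = 85 chips; eligible A, B, D, E, F
Layer 18-18: 1 each from A, B, E, F = 1*4 = 4 chips; eligible A, B, E, F
Layer 19-83: 65 each from A, E, F = 65*3 = 195 chips; eligible A, E, F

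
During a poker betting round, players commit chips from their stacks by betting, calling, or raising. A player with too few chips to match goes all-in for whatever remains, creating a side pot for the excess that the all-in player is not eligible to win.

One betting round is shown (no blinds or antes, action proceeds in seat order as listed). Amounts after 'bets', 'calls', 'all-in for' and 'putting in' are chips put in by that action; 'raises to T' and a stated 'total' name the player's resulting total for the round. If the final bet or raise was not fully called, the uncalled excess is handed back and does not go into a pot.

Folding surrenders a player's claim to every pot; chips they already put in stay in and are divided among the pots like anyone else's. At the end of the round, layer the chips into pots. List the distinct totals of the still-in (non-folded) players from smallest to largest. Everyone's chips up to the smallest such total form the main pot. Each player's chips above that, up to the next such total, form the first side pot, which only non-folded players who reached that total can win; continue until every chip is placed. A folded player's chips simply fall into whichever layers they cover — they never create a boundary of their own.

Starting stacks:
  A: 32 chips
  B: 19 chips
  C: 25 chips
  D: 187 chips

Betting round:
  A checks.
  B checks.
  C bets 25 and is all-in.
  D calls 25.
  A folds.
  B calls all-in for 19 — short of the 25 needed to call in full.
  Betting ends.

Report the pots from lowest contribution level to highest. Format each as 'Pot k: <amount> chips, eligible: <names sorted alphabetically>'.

Pot 1: 57 chips, eligible: B, C, D
Pot 2: 12 chips, eligible: C, D

Derivation:
Contributions: B=19, C=25, D=25
Folded: A
Pot levels (distinct totals of non-folded players): 19, 25
Layer 1-19: 19 each from B, C, D = 19*3 = 57 chips; eligible B, C, D
Layer 20-25: 6 each from C, D = 6*2 = 12 chips; eligible C, D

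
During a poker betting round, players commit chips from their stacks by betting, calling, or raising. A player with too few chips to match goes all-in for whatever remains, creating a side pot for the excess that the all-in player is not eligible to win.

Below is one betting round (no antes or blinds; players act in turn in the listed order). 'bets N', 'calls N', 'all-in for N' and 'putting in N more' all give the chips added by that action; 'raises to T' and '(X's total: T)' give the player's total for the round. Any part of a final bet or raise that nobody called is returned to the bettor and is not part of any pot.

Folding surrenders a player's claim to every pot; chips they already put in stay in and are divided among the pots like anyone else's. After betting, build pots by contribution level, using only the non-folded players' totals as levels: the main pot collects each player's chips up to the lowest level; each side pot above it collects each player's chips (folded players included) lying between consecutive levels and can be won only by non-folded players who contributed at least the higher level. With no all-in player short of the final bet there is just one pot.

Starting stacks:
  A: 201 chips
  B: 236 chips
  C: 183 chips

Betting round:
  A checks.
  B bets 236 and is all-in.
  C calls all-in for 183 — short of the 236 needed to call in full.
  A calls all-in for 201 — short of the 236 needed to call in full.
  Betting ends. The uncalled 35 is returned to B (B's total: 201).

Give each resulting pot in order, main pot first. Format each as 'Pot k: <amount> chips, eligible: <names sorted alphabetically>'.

Contributions (after 35 returned to B): A=201, B=201, C=183
Pot levels (distinct totals of non-folded players): 183, 201
Layer 1-183: 183 each from A, B, C = 183*3 = 549 chips; eligible A, B, C
Layer 184-201: 18 each from A, B = 18*2 = 36 chips; eligible A, B

Pot 1: 549 chips, eligible: A, B, C
Pot 2: 36 chips, eligible: A, B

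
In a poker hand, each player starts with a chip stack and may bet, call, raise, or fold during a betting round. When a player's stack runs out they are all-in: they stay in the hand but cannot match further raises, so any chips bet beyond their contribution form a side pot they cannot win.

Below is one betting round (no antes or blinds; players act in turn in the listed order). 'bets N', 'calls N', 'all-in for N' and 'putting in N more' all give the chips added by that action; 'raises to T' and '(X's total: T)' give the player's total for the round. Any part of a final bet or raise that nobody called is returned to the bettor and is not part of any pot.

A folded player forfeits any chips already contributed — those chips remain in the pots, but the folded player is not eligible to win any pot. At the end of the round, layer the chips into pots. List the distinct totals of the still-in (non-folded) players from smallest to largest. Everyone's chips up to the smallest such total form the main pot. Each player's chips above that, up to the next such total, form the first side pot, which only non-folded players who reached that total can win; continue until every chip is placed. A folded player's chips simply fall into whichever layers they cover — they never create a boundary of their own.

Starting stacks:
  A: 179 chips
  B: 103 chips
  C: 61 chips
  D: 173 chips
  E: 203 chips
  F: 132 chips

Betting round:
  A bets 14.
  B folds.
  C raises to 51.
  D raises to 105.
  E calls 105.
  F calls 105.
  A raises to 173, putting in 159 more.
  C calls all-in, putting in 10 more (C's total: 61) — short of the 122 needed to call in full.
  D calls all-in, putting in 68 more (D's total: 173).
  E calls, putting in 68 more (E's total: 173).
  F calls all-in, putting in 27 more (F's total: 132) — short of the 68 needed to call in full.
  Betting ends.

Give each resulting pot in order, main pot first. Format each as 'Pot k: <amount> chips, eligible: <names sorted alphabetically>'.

Contributions: A=173, C=61, D=173, E=173, F=132
Folded: B
Pot levels (distinct totals of non-folded players): 61, 132, 173
Layer 1-61: 61 each from A, C, D, E, F = 61*5 = 305 chips; eligible A, C, D, E, F
Layer 62-132: 71 each from A, D, E, F = 71*4 = 284 chips; eligible A, D, E, F
Layer 133-173: 41 each from A, D, E = 41*3 = 123 chips; eligible A, D, E

Pot 1: 305 chips, eligible: A, C, D, E, F
Pot 2: 284 chips, eligible: A, D, E, F
Pot 3: 123 chips, eligible: A, D, E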